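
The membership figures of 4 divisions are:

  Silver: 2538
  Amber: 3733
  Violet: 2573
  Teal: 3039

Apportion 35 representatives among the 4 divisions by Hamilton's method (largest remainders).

Silver 7, Amber 11, Violet 8, Teal 9

Standard divisor: 11883 ÷ 35 ≈ 339.514.
Standard quotas: Silver 7.475, Amber 10.995, Violet 7.578, Teal 8.951.
Lower quotas: Silver 7, Amber 10, Violet 7, Teal 8 (sum 32, leaving 3 seats).
Remainders in descending order: Amber 0.995, Teal 0.951, Violet 0.578, Silver 0.475.
The surplus seats go to Amber, Teal, Violet.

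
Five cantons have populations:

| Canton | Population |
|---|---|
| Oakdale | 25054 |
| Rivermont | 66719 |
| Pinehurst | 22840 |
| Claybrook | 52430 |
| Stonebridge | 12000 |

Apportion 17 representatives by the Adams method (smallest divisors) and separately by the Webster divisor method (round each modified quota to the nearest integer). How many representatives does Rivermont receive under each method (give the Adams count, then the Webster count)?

6 and 7

Adams: Oakdale 3, Rivermont 6, Pinehurst 2, Claybrook 5, Stonebridge 1.
Webster: Oakdale 2, Rivermont 7, Pinehurst 2, Claybrook 5, Stonebridge 1.
Rivermont gets 6 under Adams and 7 under Webster.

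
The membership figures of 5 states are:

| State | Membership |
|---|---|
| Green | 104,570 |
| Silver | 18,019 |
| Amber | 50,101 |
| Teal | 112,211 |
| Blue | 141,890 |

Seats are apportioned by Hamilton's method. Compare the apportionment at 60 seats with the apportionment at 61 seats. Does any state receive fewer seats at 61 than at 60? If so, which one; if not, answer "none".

none

At 60 seats: Green 15, Silver 2, Amber 7, Teal 16, Blue 20.
At 61 seats: Green 15, Silver 3, Amber 7, Teal 16, Blue 20.
No state's allocation decreased.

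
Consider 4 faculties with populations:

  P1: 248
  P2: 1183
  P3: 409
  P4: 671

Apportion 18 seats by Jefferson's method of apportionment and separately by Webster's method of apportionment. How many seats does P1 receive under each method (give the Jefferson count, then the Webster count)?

1 and 2

Jefferson: P1 1, P2 9, P3 3, P4 5.
Webster: P1 2, P2 8, P3 3, P4 5.
P1 gets 1 under Jefferson and 2 under Webster.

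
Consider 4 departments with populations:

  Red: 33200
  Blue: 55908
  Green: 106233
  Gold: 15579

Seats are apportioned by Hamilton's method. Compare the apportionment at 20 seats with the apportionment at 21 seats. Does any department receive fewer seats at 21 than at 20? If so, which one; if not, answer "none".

Gold

At 20 seats: Red 3, Blue 5, Green 10, Gold 2.
At 21 seats: Red 3, Blue 6, Green 11, Gold 1.
Gold drops from 2 to 1.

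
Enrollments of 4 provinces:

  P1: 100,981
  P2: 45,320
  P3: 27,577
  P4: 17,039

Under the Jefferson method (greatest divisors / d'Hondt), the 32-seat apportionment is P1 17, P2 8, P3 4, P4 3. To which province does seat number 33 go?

P1

Priority for the next seat is population ÷ (current seats + 1).
Priorities: P1 5610.056, P2 5035.556, P3 5515.400, P4 4259.750.
Highest priority: P1.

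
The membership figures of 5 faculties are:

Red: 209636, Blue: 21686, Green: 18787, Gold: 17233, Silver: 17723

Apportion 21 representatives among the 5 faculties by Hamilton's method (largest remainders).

Red: 16, Blue: 2, Green: 1, Gold: 1, Silver: 1

Total 285065; standard divisor 285065/21 ≈ 13574.524.
Standard quotas: Red 15.4433, Blue 1.5976, Green 1.3840, Gold 1.2695, Silver 1.3056.
Lower quotas: Red 15, Blue 1, Green 1, Gold 1, Silver 1 (sum 19, leaving 2 seats).
Remainders in descending order: Blue 0.5976, Red 0.4433, Green 0.3840, Silver 0.3056, Gold 0.2695.
Largest remainders: Blue, Red receive the extra seats.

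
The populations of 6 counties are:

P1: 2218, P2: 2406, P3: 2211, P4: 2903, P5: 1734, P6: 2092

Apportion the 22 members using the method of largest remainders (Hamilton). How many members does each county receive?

Standard divisor: 13564 ÷ 22 ≈ 616.545.
Standard quotas: P1 3.597, P2 3.902, P3 3.586, P4 4.708, P5 2.812, P6 3.393.
Lower quotas: P1 3, P2 3, P3 3, P4 4, P5 2, P6 3 (sum 18, leaving 4 seats).
Remainders in descending order: P2 0.902, P5 0.812, P4 0.708, P1 0.597, P3 0.586, P6 0.393.
Largest remainders: P2, P5, P4, P1 receive the extra seats.

P1 4, P2 4, P3 3, P4 5, P5 3, P6 3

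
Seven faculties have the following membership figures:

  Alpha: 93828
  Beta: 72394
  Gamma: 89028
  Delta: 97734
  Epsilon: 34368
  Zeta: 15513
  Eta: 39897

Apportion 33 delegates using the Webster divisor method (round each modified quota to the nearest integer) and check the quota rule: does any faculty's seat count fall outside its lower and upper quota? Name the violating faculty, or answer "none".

none

Standard quotas: Alpha 6.993, Beta 5.396, Gamma 6.635, Delta 7.284, Epsilon 2.562, Zeta 1.156, Eta 2.974.
Webster allocation: Alpha 7, Beta 5, Gamma 7, Delta 7, Epsilon 3, Zeta 1, Eta 3.
Every allocation lies between the lower and upper quota.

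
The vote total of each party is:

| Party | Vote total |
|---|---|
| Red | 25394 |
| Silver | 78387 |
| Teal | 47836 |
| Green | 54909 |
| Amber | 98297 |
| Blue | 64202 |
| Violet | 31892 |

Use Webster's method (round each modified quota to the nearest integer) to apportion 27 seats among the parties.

Red 2, Silver 5, Teal 3, Green 4, Amber 7, Blue 4, Violet 2

Standard divisor 400917/27 ≈ 14848.778; standard quotas: Red 1.710, Silver 5.279, Teal 3.222, Green 3.698, Amber 6.620, Blue 4.324, Violet 2.148.
Rounding to the nearest integer gives Red 2, Silver 5, Teal 3, Green 4, Amber 7, Blue 4, Violet 2 — total 27, matching the house size, so no adjustment is needed.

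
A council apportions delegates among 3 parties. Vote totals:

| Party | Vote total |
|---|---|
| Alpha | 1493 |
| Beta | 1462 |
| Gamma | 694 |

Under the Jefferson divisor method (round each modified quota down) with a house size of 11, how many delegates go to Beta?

Standard divisor 3649/11 ≈ 331.727; standard quotas: Alpha 4.501, Beta 4.407, Gamma 2.092.
Rounding down gives 4, 4, 2 = 10 seats, so the divisor must be adjusted.
With modified divisor 296: modified quotas Alpha 5.044, Beta 4.939, Gamma 2.345.
Rounding down: Alpha 5, Beta 4, Gamma 2 (total 11).
Beta receives 4.

4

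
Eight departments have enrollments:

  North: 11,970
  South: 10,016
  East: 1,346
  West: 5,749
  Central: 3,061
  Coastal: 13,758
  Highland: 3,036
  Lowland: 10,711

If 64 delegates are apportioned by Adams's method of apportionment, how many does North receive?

Standard divisor 59647/64 ≈ 931.984; standard quotas: North 12.844, South 10.747, East 1.444, West 6.169, Central 3.284, Coastal 14.762, Highland 3.258, Lowland 11.493.
Rounding up gives 13, 11, 2, 7, 4, 15, 4, 12 = 68 seats, so the divisor must be adjusted.
With modified divisor 999.5: modified quotas North 11.976, South 10.021, East 1.347, West 5.752, Central 3.063, Coastal 13.765, Highland 3.038, Lowland 10.716.
Rounding up: North 12, South 11, East 2, West 6, Central 4, Coastal 14, Highland 4, Lowland 11 (total 64).
North receives 12.

12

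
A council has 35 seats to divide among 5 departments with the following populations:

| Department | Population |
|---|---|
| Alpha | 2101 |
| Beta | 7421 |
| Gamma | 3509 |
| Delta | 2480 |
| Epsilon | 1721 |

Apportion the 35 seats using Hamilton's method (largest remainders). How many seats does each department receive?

The standard divisor is 17232/35 ≈ 492.343.
Standard quotas: Alpha 4.2674, Beta 15.0728, Gamma 7.1271, Delta 5.0371, Epsilon 3.4955.
Lower quotas: Alpha 4, Beta 15, Gamma 7, Delta 5, Epsilon 3 (sum 34, leaving 1 seat).
Remainders in descending order: Epsilon 0.4955, Alpha 0.2674, Gamma 0.1271, Beta 0.0728, Delta 0.0371.
The surplus seat goes to Epsilon.

Alpha=4, Beta=15, Gamma=7, Delta=5, Epsilon=4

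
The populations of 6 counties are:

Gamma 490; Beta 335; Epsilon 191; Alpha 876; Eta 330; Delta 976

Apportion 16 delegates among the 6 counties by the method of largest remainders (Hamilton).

The standard divisor is 3198/16 ≈ 199.875.
Standard quotas: Gamma 2.452, Beta 1.676, Epsilon 0.956, Alpha 4.383, Eta 1.651, Delta 4.883.
Lower quotas: Gamma 2, Beta 1, Epsilon 0, Alpha 4, Eta 1, Delta 4 (sum 12, leaving 4 seats).
Remainders in descending order: Epsilon 0.956, Delta 0.883, Beta 0.676, Eta 0.651, Gamma 0.452, Alpha 0.383.
The surplus seats go to Epsilon, Delta, Beta, Eta.

Gamma=2, Beta=2, Epsilon=1, Alpha=4, Eta=2, Delta=5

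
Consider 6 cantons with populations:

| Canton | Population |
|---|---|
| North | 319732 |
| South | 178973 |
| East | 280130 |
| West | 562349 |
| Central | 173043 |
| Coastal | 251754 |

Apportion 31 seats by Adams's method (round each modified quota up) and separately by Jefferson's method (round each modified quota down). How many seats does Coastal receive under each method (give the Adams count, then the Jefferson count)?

5 and 4

Adams: North 6, South 3, East 5, West 9, Central 3, Coastal 5.
Jefferson: North 6, South 3, East 5, West 10, Central 3, Coastal 4.
Coastal gets 5 under Adams and 4 under Jefferson.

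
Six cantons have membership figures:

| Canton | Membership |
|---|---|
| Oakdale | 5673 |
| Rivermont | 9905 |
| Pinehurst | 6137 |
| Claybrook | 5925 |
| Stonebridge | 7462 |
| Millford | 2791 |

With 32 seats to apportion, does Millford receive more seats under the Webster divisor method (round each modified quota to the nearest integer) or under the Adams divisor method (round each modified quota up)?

Adams

Webster: Oakdale 5, Rivermont 9, Pinehurst 5, Claybrook 5, Stonebridge 6, Millford 2.
Adams: Oakdale 5, Rivermont 8, Pinehurst 5, Claybrook 5, Stonebridge 6, Millford 3.
Millford gets 2 under Webster and 3 under Adams.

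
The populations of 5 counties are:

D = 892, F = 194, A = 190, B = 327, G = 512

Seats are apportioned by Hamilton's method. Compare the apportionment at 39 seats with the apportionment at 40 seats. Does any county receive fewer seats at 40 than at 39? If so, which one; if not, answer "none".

At 39 seats: D 16, F 4, A 4, B 6, G 9.
At 40 seats: D 17, F 4, A 3, B 6, G 10.
A drops from 4 to 3.

A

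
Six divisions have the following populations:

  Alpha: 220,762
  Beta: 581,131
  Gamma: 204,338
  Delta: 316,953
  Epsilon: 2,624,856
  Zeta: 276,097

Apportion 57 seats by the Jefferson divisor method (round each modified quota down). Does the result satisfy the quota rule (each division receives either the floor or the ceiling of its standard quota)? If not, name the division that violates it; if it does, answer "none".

Epsilon

Standard quotas: Alpha 2.979, Beta 7.842, Gamma 2.757, Delta 4.277, Epsilon 35.419, Zeta 3.726.
Jefferson allocation: Alpha 3, Beta 8, Gamma 2, Delta 4, Epsilon 37, Zeta 3.
Epsilon has quota 35.419 (lower 35, upper 36) but receives 37 — outside the quota interval.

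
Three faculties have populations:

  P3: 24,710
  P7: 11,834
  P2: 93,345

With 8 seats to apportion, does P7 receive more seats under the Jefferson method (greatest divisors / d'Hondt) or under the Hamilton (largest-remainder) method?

Hamilton

Jefferson: P3 1, P7 0, P2 7.
Hamilton: P3 1, P7 1, P2 6.
P7 gets 0 under Jefferson and 1 under Hamilton.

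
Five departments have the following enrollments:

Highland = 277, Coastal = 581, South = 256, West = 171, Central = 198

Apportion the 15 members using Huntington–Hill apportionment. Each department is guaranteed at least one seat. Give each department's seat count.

Highland=3, Coastal=6, South=2, West=2, Central=2

With divisor 105: modified quotas Highland 2.638, Coastal 5.533, South 2.438, West 1.629, Central 1.886.
Geometric-mean thresholds: Highland √(2·3)=2.449, Coastal √(5·6)=5.477, South √(2·3)=2.449, West √(1·2)=1.414, Central √(1·2)=1.414.
Each quota rounded against its threshold gives Highland 3, Coastal 6, South 2, West 2, Central 2 (total 15).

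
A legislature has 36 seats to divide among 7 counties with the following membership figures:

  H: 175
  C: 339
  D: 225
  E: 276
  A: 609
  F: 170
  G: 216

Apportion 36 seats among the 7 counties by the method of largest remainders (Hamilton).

The standard divisor is 2010/36 ≈ 55.833.
Standard quotas: H 3.134, C 6.072, D 4.030, E 4.943, A 10.907, F 3.045, G 3.869.
Lower quotas: H 3, C 6, D 4, E 4, A 10, F 3, G 3 (sum 33, leaving 3 seats).
Remainders in descending order: E 0.943, A 0.907, G 0.869, H 0.134, C 0.072, F 0.045, D 0.030.
Largest remainders: E, A, G receive the extra seats.

H 3; C 6; D 4; E 5; A 11; F 3; G 4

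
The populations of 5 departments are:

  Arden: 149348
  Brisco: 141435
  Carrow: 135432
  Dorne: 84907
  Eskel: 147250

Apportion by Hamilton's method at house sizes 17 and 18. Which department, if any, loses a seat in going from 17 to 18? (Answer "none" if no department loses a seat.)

At 17 seats: Arden 4, Brisco 4, Carrow 3, Dorne 2, Eskel 4.
At 18 seats: Arden 4, Brisco 4, Carrow 4, Dorne 2, Eskel 4.
No department's allocation decreased.

none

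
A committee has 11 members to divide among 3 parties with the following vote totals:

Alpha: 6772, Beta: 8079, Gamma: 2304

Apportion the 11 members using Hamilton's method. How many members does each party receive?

Alpha 4, Beta 5, Gamma 2

Standard divisor: 17155 ÷ 11 ≈ 1559.545.
Standard quotas: Alpha 4.3423, Beta 5.1804, Gamma 1.4774.
Lower quotas: Alpha 4, Beta 5, Gamma 1 (sum 10, leaving 1 seat).
Remainders in descending order: Gamma 0.4774, Alpha 0.3423, Beta 0.1804.
The surplus seat goes to Gamma.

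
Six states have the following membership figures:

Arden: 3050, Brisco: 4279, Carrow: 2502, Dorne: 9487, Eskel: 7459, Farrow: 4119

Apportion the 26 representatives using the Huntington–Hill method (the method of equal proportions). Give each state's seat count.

Arden=3, Brisco=4, Carrow=2, Dorne=8, Eskel=6, Farrow=3

With divisor 1212: modified quotas Arden 2.517, Brisco 3.531, Carrow 2.064, Dorne 7.828, Eskel 6.154, Farrow 3.399.
Geometric-mean thresholds: Arden √(2·3)=2.449, Brisco √(3·4)=3.464, Carrow √(2·3)=2.449, Dorne √(7·8)=7.483, Eskel √(6·7)=6.481, Farrow √(3·4)=3.464.
Each quota rounded against its threshold gives Arden 3, Brisco 4, Carrow 2, Dorne 8, Eskel 6, Farrow 3 (total 26).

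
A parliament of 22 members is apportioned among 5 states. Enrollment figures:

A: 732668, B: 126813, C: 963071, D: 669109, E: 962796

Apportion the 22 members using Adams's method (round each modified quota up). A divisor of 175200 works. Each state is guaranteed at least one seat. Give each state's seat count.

A 5, B 1, C 6, D 4, E 6

With modified divisor 175200: modified quotas A 4.182, B 0.724, C 5.497, D 3.819, E 5.495.
Rounding up: A 5, B 1, C 6, D 4, E 6 (total 22).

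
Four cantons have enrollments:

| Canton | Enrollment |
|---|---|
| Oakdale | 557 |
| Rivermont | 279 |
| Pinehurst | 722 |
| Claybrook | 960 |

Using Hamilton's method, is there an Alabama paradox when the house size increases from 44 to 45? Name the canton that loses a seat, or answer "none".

none

At 44 seats: Oakdale 10, Rivermont 5, Pinehurst 12, Claybrook 17.
At 45 seats: Oakdale 10, Rivermont 5, Pinehurst 13, Claybrook 17.
No canton's allocation decreased.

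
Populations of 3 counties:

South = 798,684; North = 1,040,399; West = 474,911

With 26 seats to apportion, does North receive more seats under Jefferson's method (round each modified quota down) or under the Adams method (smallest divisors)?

Jefferson

Jefferson: South 9, North 12, West 5.
Adams: South 9, North 11, West 6.
North gets 12 under Jefferson and 11 under Adams.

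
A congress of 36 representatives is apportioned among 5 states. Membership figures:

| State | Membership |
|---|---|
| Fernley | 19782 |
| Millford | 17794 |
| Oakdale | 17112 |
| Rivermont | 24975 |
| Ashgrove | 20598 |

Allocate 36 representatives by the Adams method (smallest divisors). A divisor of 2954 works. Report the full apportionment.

With modified divisor 2954: modified quotas Fernley 6.697, Millford 6.024, Oakdale 5.793, Rivermont 8.455, Ashgrove 6.973.
Rounding up: Fernley 7, Millford 7, Oakdale 6, Rivermont 9, Ashgrove 7 (total 36).

Fernley=7, Millford=7, Oakdale=6, Rivermont=9, Ashgrove=7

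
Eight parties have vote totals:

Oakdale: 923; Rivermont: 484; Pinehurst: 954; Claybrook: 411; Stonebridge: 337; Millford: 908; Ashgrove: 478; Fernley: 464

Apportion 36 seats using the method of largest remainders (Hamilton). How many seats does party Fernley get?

3

The standard divisor is 4959/36 ≈ 137.75.
Standard quotas: Oakdale 6.701, Rivermont 3.514, Pinehurst 6.926, Claybrook 2.984, Stonebridge 2.446, Millford 6.592, Ashgrove 3.470, Fernley 3.368.
Lower quotas: Oakdale 6, Rivermont 3, Pinehurst 6, Claybrook 2, Stonebridge 2, Millford 6, Ashgrove 3, Fernley 3 (sum 31, leaving 5 seats).
Remainders in descending order: Claybrook 0.984, Pinehurst 0.926, Oakdale 0.701, Millford 0.592, Rivermont 0.514, Ashgrove 0.470, Stonebridge 0.446, Fernley 0.368.
The surplus seats go to Claybrook, Pinehurst, Oakdale, Millford, Rivermont.
Fernley receives 3.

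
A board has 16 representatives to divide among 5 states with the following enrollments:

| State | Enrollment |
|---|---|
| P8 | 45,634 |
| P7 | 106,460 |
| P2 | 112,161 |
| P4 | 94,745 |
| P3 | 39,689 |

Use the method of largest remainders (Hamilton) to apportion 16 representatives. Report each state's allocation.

Total 398689; standard divisor 398689/16 ≈ 24918.062.
Standard quotas: P8 1.8314, P7 4.2724, P2 4.5012, P4 3.8023, P3 1.5928.
Lower quotas: P8 1, P7 4, P2 4, P4 3, P3 1 (sum 13, leaving 3 seats).
Remainders in descending order: P8 0.8314, P4 0.8023, P3 0.5928, P2 0.5012, P7 0.2724.
Largest remainders: P8, P4, P3 receive the extra seats.

P8 2; P7 4; P2 4; P4 4; P3 2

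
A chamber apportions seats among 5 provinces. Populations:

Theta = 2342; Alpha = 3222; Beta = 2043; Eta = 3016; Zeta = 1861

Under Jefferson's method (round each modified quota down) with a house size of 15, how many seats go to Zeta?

2

Standard divisor 12484/15 ≈ 832.267; standard quotas: Theta 2.814, Alpha 3.871, Beta 2.455, Eta 3.624, Zeta 2.236.
Rounding down gives 2, 3, 2, 3, 2 = 12 seats, so the divisor must be adjusted.
With modified divisor 700: modified quotas Theta 3.346, Alpha 4.603, Beta 2.919, Eta 4.309, Zeta 2.659.
Rounding down: Theta 3, Alpha 4, Beta 2, Eta 4, Zeta 2 (total 15).
Zeta receives 2.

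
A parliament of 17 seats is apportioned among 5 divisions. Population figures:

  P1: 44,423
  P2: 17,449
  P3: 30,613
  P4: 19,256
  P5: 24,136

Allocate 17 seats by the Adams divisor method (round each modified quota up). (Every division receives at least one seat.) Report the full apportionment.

P1: 5; P2: 2; P3: 4; P4: 3; P5: 3

Standard divisor 135877/17 ≈ 7992.765; standard quotas: P1 5.558, P2 2.183, P3 3.830, P4 2.409, P5 3.020.
Rounding up gives 6, 3, 4, 3, 4 = 20 seats, so the divisor must be adjusted.
With modified divisor 9300: modified quotas P1 4.777, P2 1.876, P3 3.292, P4 2.071, P5 2.595.
Rounding up: P1 5, P2 2, P3 4, P4 3, P5 3 (total 17).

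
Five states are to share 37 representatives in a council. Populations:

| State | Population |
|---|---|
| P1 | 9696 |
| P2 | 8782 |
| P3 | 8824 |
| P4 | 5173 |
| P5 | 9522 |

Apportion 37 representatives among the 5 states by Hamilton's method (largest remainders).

P1=8, P2=8, P3=8, P4=5, P5=8

Standard divisor: 41997 ÷ 37 ≈ 1135.054.
Standard quotas: P1 8.5423, P2 7.7371, P3 7.7741, P4 4.5575, P5 8.3890.
Lower quotas: P1 8, P2 7, P3 7, P4 4, P5 8 (sum 34, leaving 3 seats).
Remainders in descending order: P3 0.7741, P2 0.7371, P4 0.5575, P1 0.5423, P5 0.3890.
Largest remainders: P3, P2, P4 receive the extra seats.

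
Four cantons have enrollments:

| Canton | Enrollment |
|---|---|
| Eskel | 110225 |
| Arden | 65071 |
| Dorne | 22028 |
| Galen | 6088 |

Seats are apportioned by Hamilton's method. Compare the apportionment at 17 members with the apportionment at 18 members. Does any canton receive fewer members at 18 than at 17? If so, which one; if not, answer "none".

At 17 seats: Eskel 9, Arden 5, Dorne 2, Galen 1.
At 18 seats: Eskel 10, Arden 6, Dorne 2, Galen 0.
Galen drops from 1 to 0.

Galen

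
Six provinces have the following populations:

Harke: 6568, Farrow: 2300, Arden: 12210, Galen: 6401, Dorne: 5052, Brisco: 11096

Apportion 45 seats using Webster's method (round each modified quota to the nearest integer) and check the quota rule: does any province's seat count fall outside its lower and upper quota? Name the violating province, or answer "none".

none

Standard quotas: Harke 6.775, Farrow 2.372, Arden 12.594, Galen 6.602, Dorne 5.211, Brisco 11.445.
Webster allocation: Harke 7, Farrow 2, Arden 13, Galen 7, Dorne 5, Brisco 11.
Every allocation lies between the lower and upper quota.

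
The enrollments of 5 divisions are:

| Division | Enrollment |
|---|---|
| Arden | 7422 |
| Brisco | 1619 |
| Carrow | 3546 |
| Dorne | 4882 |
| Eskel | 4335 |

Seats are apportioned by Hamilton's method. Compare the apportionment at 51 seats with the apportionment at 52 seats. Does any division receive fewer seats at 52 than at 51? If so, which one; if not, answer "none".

none

At 51 seats: Arden 17, Brisco 4, Carrow 8, Dorne 12, Eskel 10.
At 52 seats: Arden 18, Brisco 4, Carrow 8, Dorne 12, Eskel 10.
No division's allocation decreased.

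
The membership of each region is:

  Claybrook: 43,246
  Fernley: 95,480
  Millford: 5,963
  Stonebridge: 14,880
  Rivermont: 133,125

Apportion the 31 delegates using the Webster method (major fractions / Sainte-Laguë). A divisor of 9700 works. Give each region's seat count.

With modified divisor 9700: modified quotas Claybrook 4.458, Fernley 9.843, Millford 0.615, Stonebridge 1.534, Rivermont 13.724.
Rounding to the nearest integer: Claybrook 4, Fernley 10, Millford 1, Stonebridge 2, Rivermont 14 (total 31).

Claybrook=4; Fernley=10; Millford=1; Stonebridge=2; Rivermont=14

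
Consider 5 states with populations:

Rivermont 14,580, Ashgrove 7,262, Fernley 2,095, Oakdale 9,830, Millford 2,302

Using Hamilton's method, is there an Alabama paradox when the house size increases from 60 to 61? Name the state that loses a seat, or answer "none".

Fernley

At 60 seats: Rivermont 24, Ashgrove 12, Fernley 4, Oakdale 16, Millford 4.
At 61 seats: Rivermont 25, Ashgrove 12, Fernley 3, Oakdale 17, Millford 4.
Fernley drops from 4 to 3.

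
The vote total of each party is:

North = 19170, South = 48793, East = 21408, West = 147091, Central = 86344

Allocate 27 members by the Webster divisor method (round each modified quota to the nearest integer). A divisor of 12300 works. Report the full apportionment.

North 2, South 4, East 2, West 12, Central 7

With modified divisor 12300: modified quotas North 1.559, South 3.967, East 1.740, West 11.959, Central 7.020.
Rounding to the nearest integer: North 2, South 4, East 2, West 12, Central 7 (total 27).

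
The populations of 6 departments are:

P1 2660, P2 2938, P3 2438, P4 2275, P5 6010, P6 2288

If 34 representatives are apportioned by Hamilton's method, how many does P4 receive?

4

Standard divisor: 18609 ÷ 34 ≈ 547.324.
Standard quotas: P1 4.8600, P2 5.3679, P3 4.4544, P4 4.1566, P5 10.9807, P6 4.1803.
Lower quotas: P1 4, P2 5, P3 4, P4 4, P5 10, P6 4 (sum 31, leaving 3 seats).
Remainders in descending order: P5 0.9807, P1 0.8600, P3 0.4544, P2 0.3679, P6 0.1803, P4 0.1566.
Largest remainders: P5, P1, P3 receive the extra seats.
P4 receives 4.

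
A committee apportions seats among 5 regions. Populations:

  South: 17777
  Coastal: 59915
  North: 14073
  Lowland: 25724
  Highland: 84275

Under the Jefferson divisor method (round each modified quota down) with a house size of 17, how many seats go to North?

Standard divisor 201764/17 ≈ 11868.471; standard quotas: South 1.498, Coastal 5.048, North 1.186, Lowland 2.167, Highland 7.101.
Rounding down gives 1, 5, 1, 2, 7 = 16 seats, so the divisor must be adjusted.
With modified divisor 10300: modified quotas South 1.726, Coastal 5.817, North 1.366, Lowland 2.497, Highland 8.182.
Rounding down: South 1, Coastal 5, North 1, Lowland 2, Highland 8 (total 17).
North receives 1.

1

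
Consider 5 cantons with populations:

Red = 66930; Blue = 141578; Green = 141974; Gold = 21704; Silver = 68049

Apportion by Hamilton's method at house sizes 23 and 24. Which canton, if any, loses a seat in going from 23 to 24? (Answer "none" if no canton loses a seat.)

Red

At 23 seats: Red 4, Blue 7, Green 7, Gold 1, Silver 4.
At 24 seats: Red 3, Blue 8, Green 8, Gold 1, Silver 4.
Red drops from 4 to 3.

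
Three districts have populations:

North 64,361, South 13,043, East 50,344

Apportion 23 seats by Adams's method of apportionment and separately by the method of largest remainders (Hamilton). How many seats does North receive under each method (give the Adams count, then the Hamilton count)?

Adams: North 11, South 3, East 9.
Hamilton: North 12, South 2, East 9.
North gets 11 under Adams and 12 under Hamilton.

11 and 12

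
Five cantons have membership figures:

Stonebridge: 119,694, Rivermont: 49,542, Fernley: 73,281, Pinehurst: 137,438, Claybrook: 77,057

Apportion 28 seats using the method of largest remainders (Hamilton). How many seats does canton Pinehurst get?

Total 457012; standard divisor 457012/28 ≈ 16321.857.
Standard quotas: Stonebridge 7.3334, Rivermont 3.0353, Fernley 4.4897, Pinehurst 8.4205, Claybrook 4.7211.
Lower quotas: Stonebridge 7, Rivermont 3, Fernley 4, Pinehurst 8, Claybrook 4 (sum 26, leaving 2 seats).
Remainders in descending order: Claybrook 0.7211, Fernley 0.4897, Pinehurst 0.4205, Stonebridge 0.3334, Rivermont 0.0353.
The surplus seats go to Claybrook, Fernley.
Pinehurst receives 8.

8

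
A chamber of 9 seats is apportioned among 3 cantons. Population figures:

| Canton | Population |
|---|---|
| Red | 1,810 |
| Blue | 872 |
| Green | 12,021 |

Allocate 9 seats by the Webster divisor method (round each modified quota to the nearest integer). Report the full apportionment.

Red 1, Blue 1, Green 7

Standard divisor 14703/9 ≈ 1633.667; standard quotas: Red 1.108, Blue 0.534, Green 7.358.
Rounding to the nearest integer gives Red 1, Blue 1, Green 7 — total 9, matching the house size, so no adjustment is needed.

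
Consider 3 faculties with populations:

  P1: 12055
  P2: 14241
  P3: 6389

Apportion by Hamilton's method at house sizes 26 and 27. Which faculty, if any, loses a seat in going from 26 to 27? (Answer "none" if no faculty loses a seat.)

At 26 seats: P1 10, P2 11, P3 5.
At 27 seats: P1 10, P2 12, P3 5.
No faculty's allocation decreased.

none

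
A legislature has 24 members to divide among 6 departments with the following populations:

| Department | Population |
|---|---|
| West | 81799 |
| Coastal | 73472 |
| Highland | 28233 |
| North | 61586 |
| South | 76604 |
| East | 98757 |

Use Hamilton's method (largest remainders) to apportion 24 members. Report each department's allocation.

Total 420451; standard divisor 420451/24 ≈ 17518.792.
Standard quotas: West 4.6692, Coastal 4.1939, Highland 1.6116, North 3.5154, South 4.3727, East 5.6372.
Lower quotas: West 4, Coastal 4, Highland 1, North 3, South 4, East 5 (sum 21, leaving 3 seats).
Remainders in descending order: West 0.6692, East 0.6372, Highland 0.6116, North 0.5154, South 0.3727, Coastal 0.1939.
Largest remainders: West, East, Highland receive the extra seats.

West 5, Coastal 4, Highland 2, North 3, South 4, East 6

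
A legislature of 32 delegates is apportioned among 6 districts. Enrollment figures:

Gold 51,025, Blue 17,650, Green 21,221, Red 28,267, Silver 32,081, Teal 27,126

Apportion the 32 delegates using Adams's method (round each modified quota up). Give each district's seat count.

Standard divisor 177370/32 ≈ 5542.812; standard quotas: Gold 9.206, Blue 3.184, Green 3.829, Red 5.100, Silver 5.788, Teal 4.894.
Rounding up gives 10, 4, 4, 6, 6, 5 = 35 seats, so the divisor must be adjusted.
With modified divisor 6100: modified quotas Gold 8.365, Blue 2.893, Green 3.479, Red 4.634, Silver 5.259, Teal 4.447.
Rounding up: Gold 9, Blue 3, Green 4, Red 5, Silver 6, Teal 5 (total 32).

Gold=9; Blue=3; Green=4; Red=5; Silver=6; Teal=5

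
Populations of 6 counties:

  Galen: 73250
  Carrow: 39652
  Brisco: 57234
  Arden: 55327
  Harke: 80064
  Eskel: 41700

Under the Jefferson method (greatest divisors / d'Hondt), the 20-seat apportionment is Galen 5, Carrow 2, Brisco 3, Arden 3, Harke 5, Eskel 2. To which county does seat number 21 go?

Priority for the next seat is population ÷ (current seats + 1).
Priorities: Galen 12208.333, Carrow 13217.333, Brisco 14308.500, Arden 13831.750, Harke 13344.000, Eskel 13900.000.
Highest priority: Brisco.

Brisco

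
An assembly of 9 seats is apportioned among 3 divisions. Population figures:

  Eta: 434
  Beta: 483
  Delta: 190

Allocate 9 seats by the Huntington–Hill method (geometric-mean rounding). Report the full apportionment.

With divisor 130: modified quotas Eta 3.338, Beta 3.715, Delta 1.462.
Geometric-mean thresholds: Eta √(3·4)=3.464, Beta √(3·4)=3.464, Delta √(1·2)=1.414.
Each quota rounded against its threshold gives Eta 3, Beta 4, Delta 2 (total 9).

Eta: 3, Beta: 4, Delta: 2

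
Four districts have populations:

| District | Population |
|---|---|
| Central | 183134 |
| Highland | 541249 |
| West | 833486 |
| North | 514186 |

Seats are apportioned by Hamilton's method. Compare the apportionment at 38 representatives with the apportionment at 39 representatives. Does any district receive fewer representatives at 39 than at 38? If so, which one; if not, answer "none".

At 38 seats: Central 3, Highland 10, West 15, North 10.
At 39 seats: Central 3, Highland 10, West 16, North 10.
No district's allocation decreased.

none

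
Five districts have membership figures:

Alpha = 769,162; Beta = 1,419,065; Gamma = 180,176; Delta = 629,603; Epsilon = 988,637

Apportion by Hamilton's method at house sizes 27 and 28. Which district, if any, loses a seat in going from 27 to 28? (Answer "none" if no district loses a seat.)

At 27 seats: Alpha 5, Beta 10, Gamma 1, Delta 4, Epsilon 7.
At 28 seats: Alpha 5, Beta 10, Gamma 1, Delta 5, Epsilon 7.
No district's allocation decreased.

none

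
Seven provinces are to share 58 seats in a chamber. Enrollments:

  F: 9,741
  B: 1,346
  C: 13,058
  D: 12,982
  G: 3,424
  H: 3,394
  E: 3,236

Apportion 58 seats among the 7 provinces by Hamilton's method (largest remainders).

F: 12, B: 2, C: 16, D: 16, G: 4, H: 4, E: 4

The standard divisor is 47181/58 ≈ 813.466.
Standard quotas: F 11.9747, B 1.6546, C 16.0523, D 15.9589, G 4.2092, H 4.1723, E 3.9780.
Lower quotas: F 11, B 1, C 16, D 15, G 4, H 4, E 3 (sum 54, leaving 4 seats).
Remainders in descending order: E 0.9780, F 0.9747, D 0.9589, B 0.6546, G 0.2092, H 0.1723, C 0.0523.
Largest remainders: E, F, D, B receive the extra seats.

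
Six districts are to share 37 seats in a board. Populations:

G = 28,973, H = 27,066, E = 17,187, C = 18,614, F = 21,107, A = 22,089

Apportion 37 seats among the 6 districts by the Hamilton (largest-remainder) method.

Standard divisor: 135036 ÷ 37 ≈ 3649.622.
Standard quotas: G 7.9386, H 7.4161, E 4.7093, C 5.1003, F 5.7833, A 6.0524.
Lower quotas: G 7, H 7, E 4, C 5, F 5, A 6 (sum 34, leaving 3 seats).
Remainders in descending order: G 0.9386, F 0.7833, E 0.7093, H 0.4161, C 0.1003, A 0.0524.
The surplus seats go to G, F, E.

G: 8, H: 7, E: 5, C: 5, F: 6, A: 6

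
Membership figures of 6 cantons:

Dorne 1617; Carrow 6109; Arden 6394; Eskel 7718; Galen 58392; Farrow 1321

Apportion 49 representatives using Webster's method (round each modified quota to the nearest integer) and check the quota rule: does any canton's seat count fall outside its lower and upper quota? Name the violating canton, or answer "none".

Standard quotas: Dorne 0.972, Carrow 3.671, Arden 3.842, Eskel 4.637, Galen 35.085, Farrow 0.794.
Webster allocation: Dorne 1, Carrow 4, Arden 4, Eskel 5, Galen 34, Farrow 1.
Galen has quota 35.085 (lower 35, upper 36) but receives 34 — outside the quota interval.

Galen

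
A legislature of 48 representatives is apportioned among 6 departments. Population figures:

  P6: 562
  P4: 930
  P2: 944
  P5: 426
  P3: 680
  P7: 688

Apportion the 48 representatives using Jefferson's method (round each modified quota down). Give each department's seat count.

P6: 6, P4: 10, P2: 11, P5: 5, P3: 8, P7: 8

Standard divisor 4230/48 ≈ 88.125; standard quotas: P6 6.377, P4 10.553, P2 10.712, P5 4.834, P3 7.716, P7 7.807.
Rounding down gives 6, 10, 10, 4, 7, 7 = 44 seats, so the divisor must be adjusted.
With modified divisor 84.77: modified quotas P6 6.630, P4 10.971, P2 11.136, P5 5.025, P3 8.022, P7 8.116.
Rounding down: P6 6, P4 10, P2 11, P5 5, P3 8, P7 8 (total 48).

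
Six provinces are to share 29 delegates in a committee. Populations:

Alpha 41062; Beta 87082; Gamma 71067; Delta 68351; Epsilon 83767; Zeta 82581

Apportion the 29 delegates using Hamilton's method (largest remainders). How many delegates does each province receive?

Alpha: 3, Beta: 6, Gamma: 5, Delta: 4, Epsilon: 6, Zeta: 5

Standard divisor: 433910 ÷ 29 ≈ 14962.414.
Standard quotas: Alpha 2.7443, Beta 5.8201, Gamma 4.7497, Delta 4.5682, Epsilon 5.5985, Zeta 5.5192.
Lower quotas: Alpha 2, Beta 5, Gamma 4, Delta 4, Epsilon 5, Zeta 5 (sum 25, leaving 4 seats).
Remainders in descending order: Beta 0.8201, Gamma 0.7497, Alpha 0.7443, Epsilon 0.5985, Delta 0.5682, Zeta 0.5192.
The surplus seats go to Beta, Gamma, Alpha, Epsilon.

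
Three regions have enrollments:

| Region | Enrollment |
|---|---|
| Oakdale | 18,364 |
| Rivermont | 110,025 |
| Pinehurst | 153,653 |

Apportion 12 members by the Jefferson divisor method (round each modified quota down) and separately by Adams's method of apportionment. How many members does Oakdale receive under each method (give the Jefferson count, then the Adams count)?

Jefferson: Oakdale 0, Rivermont 5, Pinehurst 7.
Adams: Oakdale 1, Rivermont 5, Pinehurst 6.
Oakdale gets 0 under Jefferson and 1 under Adams.

0 and 1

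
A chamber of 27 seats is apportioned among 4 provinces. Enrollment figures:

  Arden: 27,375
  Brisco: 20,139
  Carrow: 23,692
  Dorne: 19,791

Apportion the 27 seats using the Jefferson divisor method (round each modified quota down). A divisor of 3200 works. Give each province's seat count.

With modified divisor 3200: modified quotas Arden 8.555, Brisco 6.293, Carrow 7.404, Dorne 6.185.
Rounding down: Arden 8, Brisco 6, Carrow 7, Dorne 6 (total 27).

Arden=8, Brisco=6, Carrow=7, Dorne=6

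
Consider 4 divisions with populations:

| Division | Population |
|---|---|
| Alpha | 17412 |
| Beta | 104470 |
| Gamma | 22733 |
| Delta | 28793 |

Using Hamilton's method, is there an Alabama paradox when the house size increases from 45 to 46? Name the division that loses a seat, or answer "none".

At 45 seats: Alpha 5, Beta 27, Gamma 6, Delta 7.
At 46 seats: Alpha 4, Beta 28, Gamma 6, Delta 8.
Alpha drops from 5 to 4.

Alpha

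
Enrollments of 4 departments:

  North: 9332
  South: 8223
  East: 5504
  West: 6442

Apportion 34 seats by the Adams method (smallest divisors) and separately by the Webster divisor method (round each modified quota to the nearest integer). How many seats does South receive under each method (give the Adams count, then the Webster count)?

9 and 10

Adams: North 11, South 9, East 6, West 8.
Webster: North 11, South 10, East 6, West 7.
South gets 9 under Adams and 10 under Webster.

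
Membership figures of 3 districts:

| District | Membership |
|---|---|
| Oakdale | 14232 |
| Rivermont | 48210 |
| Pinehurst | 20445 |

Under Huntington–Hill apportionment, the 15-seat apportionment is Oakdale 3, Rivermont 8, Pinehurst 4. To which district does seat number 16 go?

Rivermont

Priority for the next seat is population ÷ (√(s·(s+1))).
Priorities: Oakdale 4108.425, Rivermont 5681.603, Pinehurst 4571.641.
Highest priority: Rivermont.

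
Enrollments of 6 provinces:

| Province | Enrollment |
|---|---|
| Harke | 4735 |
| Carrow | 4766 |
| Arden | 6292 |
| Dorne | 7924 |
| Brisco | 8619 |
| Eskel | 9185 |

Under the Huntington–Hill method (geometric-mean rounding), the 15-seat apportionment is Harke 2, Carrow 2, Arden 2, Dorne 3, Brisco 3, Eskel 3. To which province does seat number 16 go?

Priority for the next seat is population ÷ (√(s·(s+1))).
Priorities: Harke 1933.056, Carrow 1945.711, Arden 2568.698, Dorne 2287.462, Brisco 2488.091, Eskel 2651.481.
Highest priority: Eskel.

Eskel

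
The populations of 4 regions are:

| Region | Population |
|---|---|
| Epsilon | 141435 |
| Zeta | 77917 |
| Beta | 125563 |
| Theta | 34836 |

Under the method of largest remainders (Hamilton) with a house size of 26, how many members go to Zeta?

5

The standard divisor is 379751/26 ≈ 14605.808.
Standard quotas: Epsilon 9.6835, Zeta 5.3347, Beta 8.5968, Theta 2.3851.
Lower quotas: Epsilon 9, Zeta 5, Beta 8, Theta 2 (sum 24, leaving 2 seats).
Remainders in descending order: Epsilon 0.6835, Beta 0.5968, Theta 0.3851, Zeta 0.3347.
The surplus seats go to Epsilon, Beta.
Zeta receives 5.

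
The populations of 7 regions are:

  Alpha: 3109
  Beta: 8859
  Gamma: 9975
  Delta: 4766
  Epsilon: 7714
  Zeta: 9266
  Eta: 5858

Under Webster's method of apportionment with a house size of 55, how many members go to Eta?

Standard divisor 49547/55 ≈ 900.855; standard quotas: Alpha 3.451, Beta 9.834, Gamma 11.073, Delta 5.291, Epsilon 8.563, Zeta 10.286, Eta 6.503.
Rounding to the nearest integer gives Alpha 3, Beta 10, Gamma 11, Delta 5, Epsilon 9, Zeta 10, Eta 7 — total 55, matching the house size, so no adjustment is needed.
Eta receives 7.

7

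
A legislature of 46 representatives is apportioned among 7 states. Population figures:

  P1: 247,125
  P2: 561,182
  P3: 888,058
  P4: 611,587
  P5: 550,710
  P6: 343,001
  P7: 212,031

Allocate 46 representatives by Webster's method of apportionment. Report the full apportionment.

Standard divisor 3413694/46 ≈ 74210.739; standard quotas: P1 3.330, P2 7.562, P3 11.967, P4 8.241, P5 7.421, P6 4.622, P7 2.857.
Rounding to the nearest integer gives P1 3, P2 8, P3 12, P4 8, P5 7, P6 5, P7 3 — total 46, matching the house size, so no adjustment is needed.

P1 3; P2 8; P3 12; P4 8; P5 7; P6 5; P7 3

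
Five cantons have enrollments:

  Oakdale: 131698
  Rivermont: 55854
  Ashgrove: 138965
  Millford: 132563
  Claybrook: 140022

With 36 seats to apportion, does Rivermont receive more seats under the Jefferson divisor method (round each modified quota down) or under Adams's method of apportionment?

Jefferson: Oakdale 8, Rivermont 3, Ashgrove 8, Millford 8, Claybrook 9.
Adams: Oakdale 8, Rivermont 4, Ashgrove 8, Millford 8, Claybrook 8.
Rivermont gets 3 under Jefferson and 4 under Adams.

Adams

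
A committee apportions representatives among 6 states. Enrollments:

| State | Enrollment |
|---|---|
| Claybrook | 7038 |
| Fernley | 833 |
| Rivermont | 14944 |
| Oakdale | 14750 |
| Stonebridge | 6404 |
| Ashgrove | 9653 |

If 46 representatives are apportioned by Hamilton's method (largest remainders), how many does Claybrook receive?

6

The standard divisor is 53622/46 ≈ 1165.696.
Standard quotas: Claybrook 6.0376, Fernley 0.7146, Rivermont 12.8198, Oakdale 12.6534, Stonebridge 5.4937, Ashgrove 8.2809.
Lower quotas: Claybrook 6, Fernley 0, Rivermont 12, Oakdale 12, Stonebridge 5, Ashgrove 8 (sum 43, leaving 3 seats).
Remainders in descending order: Rivermont 0.8198, Fernley 0.7146, Oakdale 0.6534, Stonebridge 0.4937, Ashgrove 0.2809, Claybrook 0.0376.
Largest remainders: Rivermont, Fernley, Oakdale receive the extra seats.
Claybrook receives 6.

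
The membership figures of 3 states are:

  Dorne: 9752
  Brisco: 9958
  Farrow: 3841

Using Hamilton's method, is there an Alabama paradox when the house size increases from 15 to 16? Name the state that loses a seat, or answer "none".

Farrow

At 15 seats: Dorne 6, Brisco 6, Farrow 3.
At 16 seats: Dorne 7, Brisco 7, Farrow 2.
Farrow drops from 3 to 2.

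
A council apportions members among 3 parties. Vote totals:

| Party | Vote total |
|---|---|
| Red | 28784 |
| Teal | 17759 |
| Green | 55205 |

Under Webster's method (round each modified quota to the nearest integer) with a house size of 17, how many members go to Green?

9

Standard divisor 101748/17 ≈ 5985.176; standard quotas: Red 4.809, Teal 2.967, Green 9.224.
Rounding to the nearest integer gives Red 5, Teal 3, Green 9 — total 17, matching the house size, so no adjustment is needed.
Green receives 9.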